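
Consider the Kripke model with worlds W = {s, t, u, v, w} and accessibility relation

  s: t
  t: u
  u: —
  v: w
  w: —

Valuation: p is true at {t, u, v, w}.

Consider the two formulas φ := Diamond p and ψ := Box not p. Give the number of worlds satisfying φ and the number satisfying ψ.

For Diamond p:
s: successors {t}; p there: t:T. ✓
t: successors {u}; p there: u:T. ✓
u: no successors, so Diamond p fails. ✗
v: successors {w}; p there: w:T. ✓
w: no successors, so Diamond p fails. ✗
— 3 worlds.
For Box not p:
s: successors {t}; not p there: t:F. ✗
t: successors {u}; not p there: u:F. ✗
u: no successors, so Box not p holds vacuously. ✓
v: successors {w}; not p there: w:F. ✗
w: no successors, so Box not p holds vacuously. ✓
— 2 worlds.

3 and 2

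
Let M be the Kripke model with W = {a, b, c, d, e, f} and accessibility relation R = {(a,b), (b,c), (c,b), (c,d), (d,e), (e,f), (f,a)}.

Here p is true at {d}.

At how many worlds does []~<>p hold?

5

a: successors {b}; ~<>p there: b:T. ✓
b: successors {c}; ~<>p there: c:F. ✗
c: successors {b, d}; ~<>p there: b:T, d:T. ✓
d: successors {e}; ~<>p there: e:T. ✓
e: successors {f}; ~<>p there: f:T. ✓
f: successors {a}; ~<>p there: a:T. ✓
Satisfying worlds: {a, c, d, e, f}.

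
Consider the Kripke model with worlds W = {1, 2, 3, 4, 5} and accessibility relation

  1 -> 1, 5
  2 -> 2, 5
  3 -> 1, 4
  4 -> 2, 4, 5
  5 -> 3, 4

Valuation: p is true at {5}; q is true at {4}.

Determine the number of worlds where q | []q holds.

1

1: q is F, []q is F. ✗
2: q is F, []q is F. ✗
3: q is F, []q is F. ✗
4: q is T, []q is F. ✓
5: q is F, []q is F. ✗
Satisfying worlds: {4}.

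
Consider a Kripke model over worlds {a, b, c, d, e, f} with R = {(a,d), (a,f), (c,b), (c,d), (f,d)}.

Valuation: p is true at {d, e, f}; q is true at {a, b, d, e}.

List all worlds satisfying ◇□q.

{a, c, f}

a: successors {d, f}; □q there: d:T, f:T. ✓
b: no successors, so ◇□q fails. ✗
c: successors {b, d}; □q there: b:T, d:T. ✓
d: no successors, so ◇□q fails. ✗
e: no successors, so ◇□q fails. ✗
f: successors {d}; □q there: d:T. ✓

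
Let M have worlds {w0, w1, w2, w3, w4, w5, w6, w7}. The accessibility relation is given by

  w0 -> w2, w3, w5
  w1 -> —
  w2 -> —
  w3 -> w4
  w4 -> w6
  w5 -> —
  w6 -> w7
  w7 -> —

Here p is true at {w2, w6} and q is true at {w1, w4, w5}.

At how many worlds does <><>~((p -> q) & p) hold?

3

w0: successors {w2, w3, w5}; <>~((p -> q) & p) there: w2:F, w3:T, w5:F. ✓
w1: no successors, so <><>~((p -> q) & p) fails. ✗
w2: no successors, so <><>~((p -> q) & p) fails. ✗
w3: successors {w4}; <>~((p -> q) & p) there: w4:T. ✓
w4: successors {w6}; <>~((p -> q) & p) there: w6:T. ✓
w5: no successors, so <><>~((p -> q) & p) fails. ✗
w6: successors {w7}; <>~((p -> q) & p) there: w7:F. ✗
w7: no successors, so <><>~((p -> q) & p) fails. ✗
Satisfying worlds: {w0, w3, w4}.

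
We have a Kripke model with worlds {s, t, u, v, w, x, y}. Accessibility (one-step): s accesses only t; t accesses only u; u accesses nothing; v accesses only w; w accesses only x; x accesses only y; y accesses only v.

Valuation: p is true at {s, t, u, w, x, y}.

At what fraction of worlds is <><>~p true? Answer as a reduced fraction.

s: successors {t}; <>~p there: t:F. ✗
t: successors {u}; <>~p there: u:F. ✗
u: no successors, so <><>~p fails. ✗
v: successors {w}; <>~p there: w:F. ✗
w: successors {x}; <>~p there: x:F. ✗
x: successors {y}; <>~p there: y:T. ✓
y: successors {v}; <>~p there: v:F. ✗
That's 1 of 7 worlds, so 1/7.

1/7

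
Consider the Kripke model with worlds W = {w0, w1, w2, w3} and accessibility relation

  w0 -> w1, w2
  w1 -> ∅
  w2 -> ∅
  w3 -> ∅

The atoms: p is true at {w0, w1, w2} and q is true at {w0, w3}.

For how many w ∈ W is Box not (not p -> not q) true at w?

3

w0: successors {w1, w2}; not (not p -> not q) there: w1:F, w2:F. ✗
w1: no successors, so Box not (not p -> not q) holds vacuously. ✓
w2: no successors, so Box not (not p -> not q) holds vacuously. ✓
w3: no successors, so Box not (not p -> not q) holds vacuously. ✓
Satisfying worlds: {w1, w2, w3}.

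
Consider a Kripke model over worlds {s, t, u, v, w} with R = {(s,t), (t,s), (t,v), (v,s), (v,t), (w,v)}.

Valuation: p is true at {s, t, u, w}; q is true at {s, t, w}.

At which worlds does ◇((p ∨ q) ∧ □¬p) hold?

∅

s: successors {t}; (p ∨ q) ∧ □¬p there: t:F. ✗
t: successors {s, v}; (p ∨ q) ∧ □¬p there: s:F, v:F. ✗
u: no successors, so ◇((p ∨ q) ∧ □¬p) fails. ✗
v: successors {s, t}; (p ∨ q) ∧ □¬p there: s:F, t:F. ✗
w: successors {v}; (p ∨ q) ∧ □¬p there: v:F. ✗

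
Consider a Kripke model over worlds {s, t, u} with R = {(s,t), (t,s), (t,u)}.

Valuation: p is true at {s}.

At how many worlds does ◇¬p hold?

s: successors {t}; ¬p there: t:T. ✓
t: successors {s, u}; ¬p there: s:F, u:T. ✓
u: no successors, so ◇¬p fails. ✗
Satisfying worlds: {s, t}.

2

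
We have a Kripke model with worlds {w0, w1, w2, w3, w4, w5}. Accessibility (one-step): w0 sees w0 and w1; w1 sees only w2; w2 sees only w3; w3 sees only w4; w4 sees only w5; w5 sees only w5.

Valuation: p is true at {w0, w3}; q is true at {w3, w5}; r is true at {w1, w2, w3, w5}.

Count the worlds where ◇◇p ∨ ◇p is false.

3

w0: ◇◇p is T, ◇p is T. ✓
w1: ◇◇p is T, ◇p is F. ✓
w2: ◇◇p is F, ◇p is T. ✓
w3: ◇◇p is F, ◇p is F. ✗
w4: ◇◇p is F, ◇p is F. ✗
w5: ◇◇p is F, ◇p is F. ✗
Satisfying worlds: {w0, w1, w2}.
So ◇◇p ∨ ◇p fails at the other 3 worlds.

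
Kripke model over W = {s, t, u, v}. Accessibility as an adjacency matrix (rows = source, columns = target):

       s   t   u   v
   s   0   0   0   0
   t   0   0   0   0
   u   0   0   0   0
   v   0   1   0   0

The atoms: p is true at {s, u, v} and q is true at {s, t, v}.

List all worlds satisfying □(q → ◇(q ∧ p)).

{s, t, u}

s: no successors, so □(q → ◇(q ∧ p)) holds vacuously. ✓
t: no successors, so □(q → ◇(q ∧ p)) holds vacuously. ✓
u: no successors, so □(q → ◇(q ∧ p)) holds vacuously. ✓
v: successors {t}; q → ◇(q ∧ p) there: t:F. ✗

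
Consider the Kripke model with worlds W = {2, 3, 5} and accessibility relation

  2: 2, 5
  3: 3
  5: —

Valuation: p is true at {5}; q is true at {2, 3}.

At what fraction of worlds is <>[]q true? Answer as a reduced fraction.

2/3

2: successors {2, 5}; []q there: 2:F, 5:T. ✓
3: successors {3}; []q there: 3:T. ✓
5: no successors, so <>[]q fails. ✗
That's 2 of 3 worlds, so 2/3.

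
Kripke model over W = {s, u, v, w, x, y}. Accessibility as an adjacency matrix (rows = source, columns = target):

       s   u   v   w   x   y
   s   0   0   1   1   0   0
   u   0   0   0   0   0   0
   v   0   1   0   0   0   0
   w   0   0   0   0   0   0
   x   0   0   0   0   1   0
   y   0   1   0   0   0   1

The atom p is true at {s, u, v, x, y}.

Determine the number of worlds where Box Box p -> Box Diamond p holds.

s: Box Box p is T, Box Diamond p is F. ✗
u: Box Box p is T, Box Diamond p is T. ✓
v: Box Box p is T, Box Diamond p is F. ✗
w: Box Box p is T, Box Diamond p is T. ✓
x: Box Box p is T, Box Diamond p is T. ✓
y: Box Box p is T, Box Diamond p is F. ✗
Satisfying worlds: {u, w, x}.

3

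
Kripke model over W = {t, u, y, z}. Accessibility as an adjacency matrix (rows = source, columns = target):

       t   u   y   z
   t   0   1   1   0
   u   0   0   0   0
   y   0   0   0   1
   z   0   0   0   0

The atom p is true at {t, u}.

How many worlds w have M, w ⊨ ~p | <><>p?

t: ~p is F, <><>p is F. ✗
u: ~p is F, <><>p is F. ✗
y: ~p is T, <><>p is F. ✓
z: ~p is T, <><>p is F. ✓
Satisfying worlds: {y, z}.

2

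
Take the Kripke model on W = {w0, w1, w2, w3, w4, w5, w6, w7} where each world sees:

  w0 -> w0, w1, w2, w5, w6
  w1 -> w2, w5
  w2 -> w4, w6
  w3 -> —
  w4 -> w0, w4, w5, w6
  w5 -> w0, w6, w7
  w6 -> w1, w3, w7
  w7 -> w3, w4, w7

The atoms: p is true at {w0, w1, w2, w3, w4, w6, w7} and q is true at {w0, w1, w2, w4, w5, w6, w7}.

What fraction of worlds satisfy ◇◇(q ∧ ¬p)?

3/4

w0: successors {w0, w1, w2, w5, w6}; ◇(q ∧ ¬p) there: w0:T, w1:T, w2:F, w5:F, w6:F. ✓
w1: successors {w2, w5}; ◇(q ∧ ¬p) there: w2:F, w5:F. ✗
w2: successors {w4, w6}; ◇(q ∧ ¬p) there: w4:T, w6:F. ✓
w3: no successors, so ◇◇(q ∧ ¬p) fails. ✗
w4: successors {w0, w4, w5, w6}; ◇(q ∧ ¬p) there: w0:T, w4:T, w5:F, w6:F. ✓
w5: successors {w0, w6, w7}; ◇(q ∧ ¬p) there: w0:T, w6:F, w7:F. ✓
w6: successors {w1, w3, w7}; ◇(q ∧ ¬p) there: w1:T, w3:F, w7:F. ✓
w7: successors {w3, w4, w7}; ◇(q ∧ ¬p) there: w3:F, w4:T, w7:F. ✓
That's 6 of 8 worlds, so 6/8 = 3/4.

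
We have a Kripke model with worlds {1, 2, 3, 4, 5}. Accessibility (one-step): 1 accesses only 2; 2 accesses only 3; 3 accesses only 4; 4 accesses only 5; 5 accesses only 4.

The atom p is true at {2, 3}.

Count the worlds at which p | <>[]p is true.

1: p is F, <>[]p is T. ✓
2: p is T, <>[]p is F. ✓
3: p is T, <>[]p is F. ✓
4: p is F, <>[]p is F. ✗
5: p is F, <>[]p is F. ✗
Satisfying worlds: {1, 2, 3}.

3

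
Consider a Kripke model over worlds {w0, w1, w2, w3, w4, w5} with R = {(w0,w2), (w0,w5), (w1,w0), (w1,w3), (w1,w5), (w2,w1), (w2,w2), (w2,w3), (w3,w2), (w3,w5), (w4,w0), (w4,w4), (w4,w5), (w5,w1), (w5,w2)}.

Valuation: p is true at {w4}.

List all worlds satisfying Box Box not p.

{w0, w1, w2, w3, w5}

w0: successors {w2, w5}; Box not p there: w2:T, w5:T. ✓
w1: successors {w0, w3, w5}; Box not p there: w0:T, w3:T, w5:T. ✓
w2: successors {w1, w2, w3}; Box not p there: w1:T, w2:T, w3:T. ✓
w3: successors {w2, w5}; Box not p there: w2:T, w5:T. ✓
w4: successors {w0, w4, w5}; Box not p there: w0:T, w4:F, w5:T. ✗
w5: successors {w1, w2}; Box not p there: w1:T, w2:T. ✓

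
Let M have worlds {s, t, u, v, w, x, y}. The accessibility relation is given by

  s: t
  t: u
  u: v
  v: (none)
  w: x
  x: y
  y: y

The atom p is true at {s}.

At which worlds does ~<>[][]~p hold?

s: <>[][]~p is T. ✗
t: <>[][]~p is T. ✗
u: <>[][]~p is T. ✗
v: <>[][]~p is F. ✓
w: <>[][]~p is T. ✗
x: <>[][]~p is T. ✗
y: <>[][]~p is T. ✗

{v}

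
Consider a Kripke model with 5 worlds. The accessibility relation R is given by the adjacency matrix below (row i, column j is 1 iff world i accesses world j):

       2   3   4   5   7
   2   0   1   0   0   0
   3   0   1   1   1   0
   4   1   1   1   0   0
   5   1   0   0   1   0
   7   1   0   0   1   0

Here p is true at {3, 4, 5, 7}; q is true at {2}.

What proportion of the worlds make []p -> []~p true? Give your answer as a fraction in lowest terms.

2: []p is T, []~p is F. ✗
3: []p is T, []~p is F. ✗
4: []p is F, []~p is F. ✓
5: []p is F, []~p is F. ✓
7: []p is F, []~p is F. ✓
That's 3 of 5 worlds, so 3/5.

3/5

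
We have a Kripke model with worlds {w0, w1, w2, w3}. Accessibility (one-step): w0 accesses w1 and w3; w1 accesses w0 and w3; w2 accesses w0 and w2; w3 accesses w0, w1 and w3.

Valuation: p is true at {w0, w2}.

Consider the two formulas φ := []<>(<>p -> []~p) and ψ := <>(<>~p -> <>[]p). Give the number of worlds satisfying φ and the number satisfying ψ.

1 and 1

For []<>(<>p -> []~p):
w0: successors {w1, w3}; <>(<>p -> []~p) there: w1:T, w3:T. ✓
w1: successors {w0, w3}; <>(<>p -> []~p) there: w0:F, w3:T. ✗
w2: successors {w0, w2}; <>(<>p -> []~p) there: w0:F, w2:T. ✗
w3: successors {w0, w1, w3}; <>(<>p -> []~p) there: w0:F, w1:T, w3:T. ✗
— 1 world.
For <>(<>~p -> <>[]p):
w0: successors {w1, w3}; <>~p -> <>[]p there: w1:F, w3:F. ✗
w1: successors {w0, w3}; <>~p -> <>[]p there: w0:F, w3:F. ✗
w2: successors {w0, w2}; <>~p -> <>[]p there: w0:F, w2:T. ✓
w3: successors {w0, w1, w3}; <>~p -> <>[]p there: w0:F, w1:F, w3:F. ✗
— 1 world.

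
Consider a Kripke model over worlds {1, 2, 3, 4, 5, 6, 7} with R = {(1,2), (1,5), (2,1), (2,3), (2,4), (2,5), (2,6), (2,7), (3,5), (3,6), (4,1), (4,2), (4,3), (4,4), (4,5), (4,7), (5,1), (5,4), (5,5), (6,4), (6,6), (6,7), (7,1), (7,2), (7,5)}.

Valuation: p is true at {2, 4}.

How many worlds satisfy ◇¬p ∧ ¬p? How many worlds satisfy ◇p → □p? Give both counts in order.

For ◇¬p ∧ ¬p:
1: ◇¬p is T, ¬p is T. ✓
2: ◇¬p is T, ¬p is F. ✗
3: ◇¬p is T, ¬p is T. ✓
4: ◇¬p is T, ¬p is F. ✗
5: ◇¬p is T, ¬p is T. ✓
6: ◇¬p is T, ¬p is T. ✓
7: ◇¬p is T, ¬p is T. ✓
— 5 worlds.
For ◇p → □p:
1: ◇p is T, □p is F. ✗
2: ◇p is T, □p is F. ✗
3: ◇p is F, □p is F. ✓
4: ◇p is T, □p is F. ✗
5: ◇p is T, □p is F. ✗
6: ◇p is T, □p is F. ✗
7: ◇p is T, □p is F. ✗
— 1 world.

5 and 1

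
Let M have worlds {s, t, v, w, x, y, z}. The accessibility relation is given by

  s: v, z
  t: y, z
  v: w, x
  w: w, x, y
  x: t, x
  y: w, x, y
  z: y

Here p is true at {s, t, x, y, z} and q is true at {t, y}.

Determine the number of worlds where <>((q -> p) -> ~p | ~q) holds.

6

s: successors {v, z}; (q -> p) -> ~p | ~q there: v:T, z:T. ✓
t: successors {y, z}; (q -> p) -> ~p | ~q there: y:F, z:T. ✓
v: successors {w, x}; (q -> p) -> ~p | ~q there: w:T, x:T. ✓
w: successors {w, x, y}; (q -> p) -> ~p | ~q there: w:T, x:T, y:F. ✓
x: successors {t, x}; (q -> p) -> ~p | ~q there: t:F, x:T. ✓
y: successors {w, x, y}; (q -> p) -> ~p | ~q there: w:T, x:T, y:F. ✓
z: successors {y}; (q -> p) -> ~p | ~q there: y:F. ✗
Satisfying worlds: {s, t, v, w, x, y}.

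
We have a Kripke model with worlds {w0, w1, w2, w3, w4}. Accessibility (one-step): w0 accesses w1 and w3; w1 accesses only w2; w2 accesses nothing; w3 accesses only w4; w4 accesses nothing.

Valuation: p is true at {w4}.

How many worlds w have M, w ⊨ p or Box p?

w0: p is F, Box p is F. ✗
w1: p is F, Box p is F. ✗
w2: p is F, Box p is T. ✓
w3: p is F, Box p is T. ✓
w4: p is T, Box p is T. ✓
Satisfying worlds: {w2, w3, w4}.

3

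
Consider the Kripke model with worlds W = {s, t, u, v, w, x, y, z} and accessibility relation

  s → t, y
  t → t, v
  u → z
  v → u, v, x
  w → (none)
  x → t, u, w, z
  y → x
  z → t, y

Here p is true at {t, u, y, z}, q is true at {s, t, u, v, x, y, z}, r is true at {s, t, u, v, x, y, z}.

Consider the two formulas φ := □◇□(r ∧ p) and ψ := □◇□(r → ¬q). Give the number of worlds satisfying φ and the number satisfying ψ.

For □◇□(r ∧ p):
s: successors {t, y}; ◇□(r ∧ p) there: t:F, y:F. ✗
t: successors {t, v}; ◇□(r ∧ p) there: t:F, v:T. ✗
u: successors {z}; ◇□(r ∧ p) there: z:F. ✗
v: successors {u, v, x}; ◇□(r ∧ p) there: u:T, v:T, x:T. ✓
w: no successors, so □◇□(r ∧ p) holds vacuously. ✓
x: successors {t, u, w, z}; ◇□(r ∧ p) there: t:F, u:T, w:F, z:F. ✗
y: successors {x}; ◇□(r ∧ p) there: x:T. ✓
z: successors {t, y}; ◇□(r ∧ p) there: t:F, y:F. ✗
— 3 worlds.
For □◇□(r → ¬q):
s: successors {t, y}; ◇□(r → ¬q) there: t:F, y:F. ✗
t: successors {t, v}; ◇□(r → ¬q) there: t:F, v:F. ✗
u: successors {z}; ◇□(r → ¬q) there: z:F. ✗
v: successors {u, v, x}; ◇□(r → ¬q) there: u:F, v:F, x:T. ✗
w: no successors, so □◇□(r → ¬q) holds vacuously. ✓
x: successors {t, u, w, z}; ◇□(r → ¬q) there: t:F, u:F, w:F, z:F. ✗
y: successors {x}; ◇□(r → ¬q) there: x:T. ✓
z: successors {t, y}; ◇□(r → ¬q) there: t:F, y:F. ✗
— 2 worlds.

3 and 2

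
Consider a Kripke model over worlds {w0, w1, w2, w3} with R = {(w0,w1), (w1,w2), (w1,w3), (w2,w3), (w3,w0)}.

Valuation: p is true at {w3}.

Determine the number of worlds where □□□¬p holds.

2

w0: successors {w1}; □□¬p there: w1:F. ✗
w1: successors {w2, w3}; □□¬p there: w2:T, w3:T. ✓
w2: successors {w3}; □□¬p there: w3:T. ✓
w3: successors {w0}; □□¬p there: w0:F. ✗
Satisfying worlds: {w1, w2}.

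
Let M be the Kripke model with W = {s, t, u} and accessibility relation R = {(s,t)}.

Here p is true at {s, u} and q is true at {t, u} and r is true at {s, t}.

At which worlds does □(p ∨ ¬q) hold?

{t, u}

s: successors {t}; p ∨ ¬q there: t:F. ✗
t: no successors, so □(p ∨ ¬q) holds vacuously. ✓
u: no successors, so □(p ∨ ¬q) holds vacuously. ✓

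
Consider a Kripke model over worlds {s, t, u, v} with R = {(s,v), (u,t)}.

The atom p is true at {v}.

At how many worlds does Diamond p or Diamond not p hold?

s: Diamond p is T, Diamond not p is F. ✓
t: Diamond p is F, Diamond not p is F. ✗
u: Diamond p is F, Diamond not p is T. ✓
v: Diamond p is F, Diamond not p is F. ✗
Satisfying worlds: {s, u}.

2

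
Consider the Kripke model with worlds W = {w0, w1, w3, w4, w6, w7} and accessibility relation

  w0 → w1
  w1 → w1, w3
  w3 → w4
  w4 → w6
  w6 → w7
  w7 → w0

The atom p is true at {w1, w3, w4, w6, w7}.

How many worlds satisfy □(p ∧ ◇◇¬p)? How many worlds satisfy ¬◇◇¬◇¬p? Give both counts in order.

1 and 1

For □(p ∧ ◇◇¬p):
w0: successors {w1}; p ∧ ◇◇¬p there: w1:F. ✗
w1: successors {w1, w3}; p ∧ ◇◇¬p there: w1:F, w3:F. ✗
w3: successors {w4}; p ∧ ◇◇¬p there: w4:F. ✗
w4: successors {w6}; p ∧ ◇◇¬p there: w6:T. ✓
w6: successors {w7}; p ∧ ◇◇¬p there: w7:F. ✗
w7: successors {w0}; p ∧ ◇◇¬p there: w0:F. ✗
— 1 world.
For ¬◇◇¬◇¬p:
w0: ◇◇¬◇¬p is T. ✗
w1: ◇◇¬◇¬p is T. ✗
w3: ◇◇¬◇¬p is T. ✗
w4: ◇◇¬◇¬p is F. ✓
w6: ◇◇¬◇¬p is T. ✗
w7: ◇◇¬◇¬p is T. ✗
— 1 world.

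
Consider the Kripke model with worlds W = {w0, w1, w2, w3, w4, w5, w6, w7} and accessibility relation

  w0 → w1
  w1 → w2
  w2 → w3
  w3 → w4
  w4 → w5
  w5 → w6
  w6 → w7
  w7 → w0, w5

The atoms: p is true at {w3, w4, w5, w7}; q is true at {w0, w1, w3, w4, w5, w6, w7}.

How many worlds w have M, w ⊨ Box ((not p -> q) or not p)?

8

w0: successors {w1}; (not p -> q) or not p there: w1:T. ✓
w1: successors {w2}; (not p -> q) or not p there: w2:T. ✓
w2: successors {w3}; (not p -> q) or not p there: w3:T. ✓
w3: successors {w4}; (not p -> q) or not p there: w4:T. ✓
w4: successors {w5}; (not p -> q) or not p there: w5:T. ✓
w5: successors {w6}; (not p -> q) or not p there: w6:T. ✓
w6: successors {w7}; (not p -> q) or not p there: w7:T. ✓
w7: successors {w0, w5}; (not p -> q) or not p there: w0:T, w5:T. ✓
Satisfying worlds: {w0, w1, w2, w3, w4, w5, w6, w7}.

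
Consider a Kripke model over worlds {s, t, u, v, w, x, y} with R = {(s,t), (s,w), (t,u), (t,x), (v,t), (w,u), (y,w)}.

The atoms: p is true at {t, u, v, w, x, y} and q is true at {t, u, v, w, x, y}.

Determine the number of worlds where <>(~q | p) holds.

5

s: successors {t, w}; ~q | p there: t:T, w:T. ✓
t: successors {u, x}; ~q | p there: u:T, x:T. ✓
u: no successors, so <>(~q | p) fails. ✗
v: successors {t}; ~q | p there: t:T. ✓
w: successors {u}; ~q | p there: u:T. ✓
x: no successors, so <>(~q | p) fails. ✗
y: successors {w}; ~q | p there: w:T. ✓
Satisfying worlds: {s, t, v, w, y}.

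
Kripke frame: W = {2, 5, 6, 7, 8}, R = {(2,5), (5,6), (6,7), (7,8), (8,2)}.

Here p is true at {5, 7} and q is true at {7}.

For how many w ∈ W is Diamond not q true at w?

4

2: successors {5}; not q there: 5:T. ✓
5: successors {6}; not q there: 6:T. ✓
6: successors {7}; not q there: 7:F. ✗
7: successors {8}; not q there: 8:T. ✓
8: successors {2}; not q there: 2:T. ✓
Satisfying worlds: {2, 5, 7, 8}.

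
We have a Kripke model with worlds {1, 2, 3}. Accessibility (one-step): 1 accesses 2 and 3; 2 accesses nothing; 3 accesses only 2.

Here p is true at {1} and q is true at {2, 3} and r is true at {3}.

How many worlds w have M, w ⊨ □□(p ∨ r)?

2

1: successors {2, 3}; □(p ∨ r) there: 2:T, 3:F. ✗
2: no successors, so □□(p ∨ r) holds vacuously. ✓
3: successors {2}; □(p ∨ r) there: 2:T. ✓
Satisfying worlds: {2, 3}.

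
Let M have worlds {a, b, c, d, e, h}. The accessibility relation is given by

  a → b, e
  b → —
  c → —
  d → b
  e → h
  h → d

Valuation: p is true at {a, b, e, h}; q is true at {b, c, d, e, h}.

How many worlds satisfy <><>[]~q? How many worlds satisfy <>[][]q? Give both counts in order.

For <><>[]~q:
a: successors {b, e}; <>[]~q there: b:F, e:F. ✗
b: no successors, so <><>[]~q fails. ✗
c: no successors, so <><>[]~q fails. ✗
d: successors {b}; <>[]~q there: b:F. ✗
e: successors {h}; <>[]~q there: h:F. ✗
h: successors {d}; <>[]~q there: d:T. ✓
— 1 world.
For <>[][]q:
a: successors {b, e}; [][]q there: b:T, e:T. ✓
b: no successors, so <>[][]q fails. ✗
c: no successors, so <>[][]q fails. ✗
d: successors {b}; [][]q there: b:T. ✓
e: successors {h}; [][]q there: h:T. ✓
h: successors {d}; [][]q there: d:T. ✓
— 4 worlds.

1 and 4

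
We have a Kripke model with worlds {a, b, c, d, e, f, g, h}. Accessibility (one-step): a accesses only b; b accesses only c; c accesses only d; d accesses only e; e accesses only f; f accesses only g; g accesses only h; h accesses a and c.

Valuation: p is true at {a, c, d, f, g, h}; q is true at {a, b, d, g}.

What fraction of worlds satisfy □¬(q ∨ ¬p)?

a: successors {b}; ¬(q ∨ ¬p) there: b:F. ✗
b: successors {c}; ¬(q ∨ ¬p) there: c:T. ✓
c: successors {d}; ¬(q ∨ ¬p) there: d:F. ✗
d: successors {e}; ¬(q ∨ ¬p) there: e:F. ✗
e: successors {f}; ¬(q ∨ ¬p) there: f:T. ✓
f: successors {g}; ¬(q ∨ ¬p) there: g:F. ✗
g: successors {h}; ¬(q ∨ ¬p) there: h:T. ✓
h: successors {a, c}; ¬(q ∨ ¬p) there: a:F, c:T. ✗
That's 3 of 8 worlds, so 3/8.

3/8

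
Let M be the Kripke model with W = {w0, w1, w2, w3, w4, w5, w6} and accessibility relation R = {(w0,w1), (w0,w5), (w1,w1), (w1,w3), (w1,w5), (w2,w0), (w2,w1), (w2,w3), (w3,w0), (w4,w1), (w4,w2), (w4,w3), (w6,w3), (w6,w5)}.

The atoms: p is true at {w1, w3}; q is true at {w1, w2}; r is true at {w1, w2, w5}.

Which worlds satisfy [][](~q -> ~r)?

w0: successors {w1, w5}; [](~q -> ~r) there: w1:F, w5:T. ✗
w1: successors {w1, w3, w5}; [](~q -> ~r) there: w1:F, w3:T, w5:T. ✗
w2: successors {w0, w1, w3}; [](~q -> ~r) there: w0:F, w1:F, w3:T. ✗
w3: successors {w0}; [](~q -> ~r) there: w0:F. ✗
w4: successors {w1, w2, w3}; [](~q -> ~r) there: w1:F, w2:T, w3:T. ✗
w5: no successors, so [][](~q -> ~r) holds vacuously. ✓
w6: successors {w3, w5}; [](~q -> ~r) there: w3:T, w5:T. ✓

{w5, w6}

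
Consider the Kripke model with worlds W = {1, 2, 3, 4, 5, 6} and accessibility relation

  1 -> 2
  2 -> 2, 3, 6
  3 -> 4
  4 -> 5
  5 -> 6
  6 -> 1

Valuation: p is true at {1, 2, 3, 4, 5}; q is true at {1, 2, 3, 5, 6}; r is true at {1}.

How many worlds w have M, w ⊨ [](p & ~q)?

1

1: successors {2}; p & ~q there: 2:F. ✗
2: successors {2, 3, 6}; p & ~q there: 2:F, 3:F, 6:F. ✗
3: successors {4}; p & ~q there: 4:T. ✓
4: successors {5}; p & ~q there: 5:F. ✗
5: successors {6}; p & ~q there: 6:F. ✗
6: successors {1}; p & ~q there: 1:F. ✗
Satisfying worlds: {3}.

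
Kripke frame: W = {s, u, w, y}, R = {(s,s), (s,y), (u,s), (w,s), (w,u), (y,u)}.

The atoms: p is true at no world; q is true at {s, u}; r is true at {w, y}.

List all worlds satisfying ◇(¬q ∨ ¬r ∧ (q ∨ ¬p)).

{s, u, w, y}

s: successors {s, y}; ¬q ∨ ¬r ∧ (q ∨ ¬p) there: s:T, y:T. ✓
u: successors {s}; ¬q ∨ ¬r ∧ (q ∨ ¬p) there: s:T. ✓
w: successors {s, u}; ¬q ∨ ¬r ∧ (q ∨ ¬p) there: s:T, u:T. ✓
y: successors {u}; ¬q ∨ ¬r ∧ (q ∨ ¬p) there: u:T. ✓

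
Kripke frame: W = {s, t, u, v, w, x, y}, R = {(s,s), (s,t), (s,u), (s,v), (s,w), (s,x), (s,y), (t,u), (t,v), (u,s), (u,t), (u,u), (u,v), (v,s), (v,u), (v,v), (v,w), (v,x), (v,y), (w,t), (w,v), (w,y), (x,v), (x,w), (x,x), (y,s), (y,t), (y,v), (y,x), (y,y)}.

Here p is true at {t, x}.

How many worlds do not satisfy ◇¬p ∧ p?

s: ◇¬p is T, p is F. ✗
t: ◇¬p is T, p is T. ✓
u: ◇¬p is T, p is F. ✗
v: ◇¬p is T, p is F. ✗
w: ◇¬p is T, p is F. ✗
x: ◇¬p is T, p is T. ✓
y: ◇¬p is T, p is F. ✗
Satisfying worlds: {t, x}.
So ◇¬p ∧ p fails at the other 5 worlds.

5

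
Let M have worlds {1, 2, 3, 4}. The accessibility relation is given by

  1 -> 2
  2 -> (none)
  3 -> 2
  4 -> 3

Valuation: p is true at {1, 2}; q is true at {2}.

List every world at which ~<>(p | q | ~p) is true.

{2}

1: <>(p | q | ~p) is T. ✗
2: <>(p | q | ~p) is F. ✓
3: <>(p | q | ~p) is T. ✗
4: <>(p | q | ~p) is T. ✗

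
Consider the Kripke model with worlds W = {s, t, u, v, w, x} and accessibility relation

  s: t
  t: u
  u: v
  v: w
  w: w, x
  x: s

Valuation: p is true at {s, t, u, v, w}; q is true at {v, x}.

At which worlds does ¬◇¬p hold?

s: ◇¬p is F. ✓
t: ◇¬p is F. ✓
u: ◇¬p is F. ✓
v: ◇¬p is F. ✓
w: ◇¬p is T. ✗
x: ◇¬p is F. ✓

{s, t, u, v, x}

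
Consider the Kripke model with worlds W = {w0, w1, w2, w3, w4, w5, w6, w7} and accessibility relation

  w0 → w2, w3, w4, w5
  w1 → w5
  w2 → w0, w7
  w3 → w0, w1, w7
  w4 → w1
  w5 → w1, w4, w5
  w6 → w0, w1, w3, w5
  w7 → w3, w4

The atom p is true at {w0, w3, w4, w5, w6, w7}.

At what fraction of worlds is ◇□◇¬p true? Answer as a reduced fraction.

w0: successors {w2, w3, w4, w5}; □◇¬p there: w2:F, w3:F, w4:F, w5:F. ✗
w1: successors {w5}; □◇¬p there: w5:F. ✗
w2: successors {w0, w7}; □◇¬p there: w0:F, w7:T. ✓
w3: successors {w0, w1, w7}; □◇¬p there: w0:F, w1:T, w7:T. ✓
w4: successors {w1}; □◇¬p there: w1:T. ✓
w5: successors {w1, w4, w5}; □◇¬p there: w1:T, w4:F, w5:F. ✓
w6: successors {w0, w1, w3, w5}; □◇¬p there: w0:F, w1:T, w3:F, w5:F. ✓
w7: successors {w3, w4}; □◇¬p there: w3:F, w4:F. ✗
That's 5 of 8 worlds, so 5/8.

5/8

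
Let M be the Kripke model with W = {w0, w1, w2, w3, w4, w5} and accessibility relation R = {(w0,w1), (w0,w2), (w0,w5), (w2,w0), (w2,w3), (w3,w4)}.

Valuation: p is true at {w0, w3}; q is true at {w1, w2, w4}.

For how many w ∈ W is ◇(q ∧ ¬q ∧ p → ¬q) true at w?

w0: successors {w1, w2, w5}; q ∧ ¬q ∧ p → ¬q there: w1:T, w2:T, w5:T. ✓
w1: no successors, so ◇(q ∧ ¬q ∧ p → ¬q) fails. ✗
w2: successors {w0, w3}; q ∧ ¬q ∧ p → ¬q there: w0:T, w3:T. ✓
w3: successors {w4}; q ∧ ¬q ∧ p → ¬q there: w4:T. ✓
w4: no successors, so ◇(q ∧ ¬q ∧ p → ¬q) fails. ✗
w5: no successors, so ◇(q ∧ ¬q ∧ p → ¬q) fails. ✗
Satisfying worlds: {w0, w2, w3}.

3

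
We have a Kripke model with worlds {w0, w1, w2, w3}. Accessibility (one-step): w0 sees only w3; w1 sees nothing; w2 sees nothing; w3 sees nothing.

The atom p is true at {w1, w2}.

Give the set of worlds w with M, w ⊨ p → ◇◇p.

{w0, w3}

w0: p is F, ◇◇p is F. ✓
w1: p is T, ◇◇p is F. ✗
w2: p is T, ◇◇p is F. ✗
w3: p is F, ◇◇p is F. ✓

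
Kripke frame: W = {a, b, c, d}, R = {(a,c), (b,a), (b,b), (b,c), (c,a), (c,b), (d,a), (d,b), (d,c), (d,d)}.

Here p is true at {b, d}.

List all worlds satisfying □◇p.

a: successors {c}; ◇p there: c:T. ✓
b: successors {a, b, c}; ◇p there: a:F, b:T, c:T. ✗
c: successors {a, b}; ◇p there: a:F, b:T. ✗
d: successors {a, b, c, d}; ◇p there: a:F, b:T, c:T, d:T. ✗

{a}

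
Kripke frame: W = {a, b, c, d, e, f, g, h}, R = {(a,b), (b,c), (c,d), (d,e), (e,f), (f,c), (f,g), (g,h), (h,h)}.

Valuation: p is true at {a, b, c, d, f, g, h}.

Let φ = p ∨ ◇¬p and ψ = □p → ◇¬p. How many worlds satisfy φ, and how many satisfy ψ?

For p ∨ ◇¬p:
a: p is T, ◇¬p is F. ✓
b: p is T, ◇¬p is F. ✓
c: p is T, ◇¬p is F. ✓
d: p is T, ◇¬p is T. ✓
e: p is F, ◇¬p is F. ✗
f: p is T, ◇¬p is F. ✓
g: p is T, ◇¬p is F. ✓
h: p is T, ◇¬p is F. ✓
— 7 worlds.
For □p → ◇¬p:
a: □p is T, ◇¬p is F. ✗
b: □p is T, ◇¬p is F. ✗
c: □p is T, ◇¬p is F. ✗
d: □p is F, ◇¬p is T. ✓
e: □p is T, ◇¬p is F. ✗
f: □p is T, ◇¬p is F. ✗
g: □p is T, ◇¬p is F. ✗
h: □p is T, ◇¬p is F. ✗
— 1 world.

7 and 1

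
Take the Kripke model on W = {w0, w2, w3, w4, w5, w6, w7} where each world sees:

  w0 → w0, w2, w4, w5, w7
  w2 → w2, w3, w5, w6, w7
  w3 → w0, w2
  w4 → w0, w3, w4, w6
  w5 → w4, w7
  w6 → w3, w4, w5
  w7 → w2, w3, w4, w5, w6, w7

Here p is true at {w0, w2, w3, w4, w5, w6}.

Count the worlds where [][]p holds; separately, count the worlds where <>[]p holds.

0 and 6

For [][]p:
w0: successors {w0, w2, w4, w5, w7}; []p there: w0:F, w2:F, w4:T, w5:F, w7:F. ✗
w2: successors {w2, w3, w5, w6, w7}; []p there: w2:F, w3:T, w5:F, w6:T, w7:F. ✗
w3: successors {w0, w2}; []p there: w0:F, w2:F. ✗
w4: successors {w0, w3, w4, w6}; []p there: w0:F, w3:T, w4:T, w6:T. ✗
w5: successors {w4, w7}; []p there: w4:T, w7:F. ✗
w6: successors {w3, w4, w5}; []p there: w3:T, w4:T, w5:F. ✗
w7: successors {w2, w3, w4, w5, w6, w7}; []p there: w2:F, w3:T, w4:T, w5:F, w6:T, w7:F. ✗
— 0 worlds.
For <>[]p:
w0: successors {w0, w2, w4, w5, w7}; []p there: w0:F, w2:F, w4:T, w5:F, w7:F. ✓
w2: successors {w2, w3, w5, w6, w7}; []p there: w2:F, w3:T, w5:F, w6:T, w7:F. ✓
w3: successors {w0, w2}; []p there: w0:F, w2:F. ✗
w4: successors {w0, w3, w4, w6}; []p there: w0:F, w3:T, w4:T, w6:T. ✓
w5: successors {w4, w7}; []p there: w4:T, w7:F. ✓
w6: successors {w3, w4, w5}; []p there: w3:T, w4:T, w5:F. ✓
w7: successors {w2, w3, w4, w5, w6, w7}; []p there: w2:F, w3:T, w4:T, w5:F, w6:T, w7:F. ✓
— 6 worlds.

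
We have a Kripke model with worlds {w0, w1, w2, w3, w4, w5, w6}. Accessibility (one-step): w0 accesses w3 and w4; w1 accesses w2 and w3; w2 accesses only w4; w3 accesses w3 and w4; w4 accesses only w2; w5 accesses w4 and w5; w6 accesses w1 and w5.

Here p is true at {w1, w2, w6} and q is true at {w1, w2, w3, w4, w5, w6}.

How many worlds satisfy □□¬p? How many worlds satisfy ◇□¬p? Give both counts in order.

2 and 6

For □□¬p:
w0: successors {w3, w4}; □¬p there: w3:T, w4:F. ✗
w1: successors {w2, w3}; □¬p there: w2:T, w3:T. ✓
w2: successors {w4}; □¬p there: w4:F. ✗
w3: successors {w3, w4}; □¬p there: w3:T, w4:F. ✗
w4: successors {w2}; □¬p there: w2:T. ✓
w5: successors {w4, w5}; □¬p there: w4:F, w5:T. ✗
w6: successors {w1, w5}; □¬p there: w1:F, w5:T. ✗
— 2 worlds.
For ◇□¬p:
w0: successors {w3, w4}; □¬p there: w3:T, w4:F. ✓
w1: successors {w2, w3}; □¬p there: w2:T, w3:T. ✓
w2: successors {w4}; □¬p there: w4:F. ✗
w3: successors {w3, w4}; □¬p there: w3:T, w4:F. ✓
w4: successors {w2}; □¬p there: w2:T. ✓
w5: successors {w4, w5}; □¬p there: w4:F, w5:T. ✓
w6: successors {w1, w5}; □¬p there: w1:F, w5:T. ✓
— 6 worlds.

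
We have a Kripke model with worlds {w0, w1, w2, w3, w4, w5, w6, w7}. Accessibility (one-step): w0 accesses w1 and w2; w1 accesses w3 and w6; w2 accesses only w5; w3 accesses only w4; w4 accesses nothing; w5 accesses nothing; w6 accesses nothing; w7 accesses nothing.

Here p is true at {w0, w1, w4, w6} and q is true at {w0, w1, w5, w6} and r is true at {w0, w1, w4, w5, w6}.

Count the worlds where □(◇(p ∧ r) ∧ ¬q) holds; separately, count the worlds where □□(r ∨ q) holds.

For □(◇(p ∧ r) ∧ ¬q):
w0: successors {w1, w2}; ◇(p ∧ r) ∧ ¬q there: w1:F, w2:F. ✗
w1: successors {w3, w6}; ◇(p ∧ r) ∧ ¬q there: w3:T, w6:F. ✗
w2: successors {w5}; ◇(p ∧ r) ∧ ¬q there: w5:F. ✗
w3: successors {w4}; ◇(p ∧ r) ∧ ¬q there: w4:F. ✗
w4: no successors, so □(◇(p ∧ r) ∧ ¬q) holds vacuously. ✓
w5: no successors, so □(◇(p ∧ r) ∧ ¬q) holds vacuously. ✓
w6: no successors, so □(◇(p ∧ r) ∧ ¬q) holds vacuously. ✓
w7: no successors, so □(◇(p ∧ r) ∧ ¬q) holds vacuously. ✓
— 4 worlds.
For □□(r ∨ q):
w0: successors {w1, w2}; □(r ∨ q) there: w1:F, w2:T. ✗
w1: successors {w3, w6}; □(r ∨ q) there: w3:T, w6:T. ✓
w2: successors {w5}; □(r ∨ q) there: w5:T. ✓
w3: successors {w4}; □(r ∨ q) there: w4:T. ✓
w4: no successors, so □□(r ∨ q) holds vacuously. ✓
w5: no successors, so □□(r ∨ q) holds vacuously. ✓
w6: no successors, so □□(r ∨ q) holds vacuously. ✓
w7: no successors, so □□(r ∨ q) holds vacuously. ✓
— 7 worlds.

4 and 7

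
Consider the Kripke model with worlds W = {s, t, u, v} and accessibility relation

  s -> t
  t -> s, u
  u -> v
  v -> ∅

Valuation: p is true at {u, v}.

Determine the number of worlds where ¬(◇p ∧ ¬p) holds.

3

s: ◇p ∧ ¬p is F. ✓
t: ◇p ∧ ¬p is T. ✗
u: ◇p ∧ ¬p is F. ✓
v: ◇p ∧ ¬p is F. ✓
Satisfying worlds: {s, u, v}.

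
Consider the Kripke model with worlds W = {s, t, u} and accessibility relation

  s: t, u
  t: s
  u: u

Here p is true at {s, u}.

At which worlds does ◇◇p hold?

s: successors {t, u}; ◇p there: t:T, u:T. ✓
t: successors {s}; ◇p there: s:T. ✓
u: successors {u}; ◇p there: u:T. ✓

{s, t, u}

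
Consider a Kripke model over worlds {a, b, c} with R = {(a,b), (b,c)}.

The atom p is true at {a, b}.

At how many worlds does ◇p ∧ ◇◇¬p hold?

a: ◇p is T, ◇◇¬p is T. ✓
b: ◇p is F, ◇◇¬p is F. ✗
c: ◇p is F, ◇◇¬p is F. ✗
Satisfying worlds: {a}.

1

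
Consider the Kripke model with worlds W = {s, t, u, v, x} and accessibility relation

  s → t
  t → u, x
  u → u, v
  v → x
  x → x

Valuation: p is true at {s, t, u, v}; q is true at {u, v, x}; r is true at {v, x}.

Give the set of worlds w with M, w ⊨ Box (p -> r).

{v, x}

s: successors {t}; p -> r there: t:F. ✗
t: successors {u, x}; p -> r there: u:F, x:T. ✗
u: successors {u, v}; p -> r there: u:F, v:T. ✗
v: successors {x}; p -> r there: x:T. ✓
x: successors {x}; p -> r there: x:T. ✓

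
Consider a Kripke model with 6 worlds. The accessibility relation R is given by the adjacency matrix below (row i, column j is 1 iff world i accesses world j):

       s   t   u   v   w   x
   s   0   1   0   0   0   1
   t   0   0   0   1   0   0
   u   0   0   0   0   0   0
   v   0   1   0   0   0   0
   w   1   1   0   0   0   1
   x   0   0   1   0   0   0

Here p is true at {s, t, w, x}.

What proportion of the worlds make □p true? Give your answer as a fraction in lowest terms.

s: successors {t, x}; p there: t:T, x:T. ✓
t: successors {v}; p there: v:F. ✗
u: no successors, so □p holds vacuously. ✓
v: successors {t}; p there: t:T. ✓
w: successors {s, t, x}; p there: s:T, t:T, x:T. ✓
x: successors {u}; p there: u:F. ✗
That's 4 of 6 worlds, so 4/6 = 2/3.

2/3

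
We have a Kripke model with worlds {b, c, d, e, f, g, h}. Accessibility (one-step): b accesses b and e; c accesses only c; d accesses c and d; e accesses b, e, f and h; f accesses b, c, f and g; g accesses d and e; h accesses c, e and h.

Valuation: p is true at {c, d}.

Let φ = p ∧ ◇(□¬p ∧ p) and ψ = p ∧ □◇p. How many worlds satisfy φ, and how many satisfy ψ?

0 and 2

For p ∧ ◇(□¬p ∧ p):
b: p is F, ◇(□¬p ∧ p) is F. ✗
c: p is T, ◇(□¬p ∧ p) is F. ✗
d: p is T, ◇(□¬p ∧ p) is F. ✗
e: p is F, ◇(□¬p ∧ p) is F. ✗
f: p is F, ◇(□¬p ∧ p) is F. ✗
g: p is F, ◇(□¬p ∧ p) is F. ✗
h: p is F, ◇(□¬p ∧ p) is F. ✗
— 0 worlds.
For p ∧ □◇p:
b: p is F, □◇p is F. ✗
c: p is T, □◇p is T. ✓
d: p is T, □◇p is T. ✓
e: p is F, □◇p is F. ✗
f: p is F, □◇p is F. ✗
g: p is F, □◇p is F. ✗
h: p is F, □◇p is F. ✗
— 2 worlds.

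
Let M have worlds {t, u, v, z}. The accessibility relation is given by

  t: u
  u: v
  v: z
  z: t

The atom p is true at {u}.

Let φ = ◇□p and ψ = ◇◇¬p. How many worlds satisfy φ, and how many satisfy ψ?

For ◇□p:
t: successors {u}; □p there: u:F. ✗
u: successors {v}; □p there: v:F. ✗
v: successors {z}; □p there: z:F. ✗
z: successors {t}; □p there: t:T. ✓
— 1 world.
For ◇◇¬p:
t: successors {u}; ◇¬p there: u:T. ✓
u: successors {v}; ◇¬p there: v:T. ✓
v: successors {z}; ◇¬p there: z:T. ✓
z: successors {t}; ◇¬p there: t:F. ✗
— 3 worlds.

1 and 3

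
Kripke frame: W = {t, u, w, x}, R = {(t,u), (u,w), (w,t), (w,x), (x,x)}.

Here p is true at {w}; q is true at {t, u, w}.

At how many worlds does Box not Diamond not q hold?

t: successors {u}; not Diamond not q there: u:T. ✓
u: successors {w}; not Diamond not q there: w:F. ✗
w: successors {t, x}; not Diamond not q there: t:T, x:F. ✗
x: successors {x}; not Diamond not q there: x:F. ✗
Satisfying worlds: {t}.

1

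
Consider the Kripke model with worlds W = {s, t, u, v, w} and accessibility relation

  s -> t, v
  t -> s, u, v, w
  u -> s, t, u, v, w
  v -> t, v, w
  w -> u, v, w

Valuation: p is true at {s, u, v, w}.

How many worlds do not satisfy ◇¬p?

s: successors {t, v}; ¬p there: t:T, v:F. ✓
t: successors {s, u, v, w}; ¬p there: s:F, u:F, v:F, w:F. ✗
u: successors {s, t, u, v, w}; ¬p there: s:F, t:T, u:F, v:F, w:F. ✓
v: successors {t, v, w}; ¬p there: t:T, v:F, w:F. ✓
w: successors {u, v, w}; ¬p there: u:F, v:F, w:F. ✗
Satisfying worlds: {s, u, v}.
So ◇¬p fails at the other 2 worlds.

2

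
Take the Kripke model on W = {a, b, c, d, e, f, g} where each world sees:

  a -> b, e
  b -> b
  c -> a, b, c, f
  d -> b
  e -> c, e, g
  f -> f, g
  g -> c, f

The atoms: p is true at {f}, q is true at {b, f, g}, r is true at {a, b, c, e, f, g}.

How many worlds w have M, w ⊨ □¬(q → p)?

a: successors {b, e}; ¬(q → p) there: b:T, e:F. ✗
b: successors {b}; ¬(q → p) there: b:T. ✓
c: successors {a, b, c, f}; ¬(q → p) there: a:F, b:T, c:F, f:F. ✗
d: successors {b}; ¬(q → p) there: b:T. ✓
e: successors {c, e, g}; ¬(q → p) there: c:F, e:F, g:T. ✗
f: successors {f, g}; ¬(q → p) there: f:F, g:T. ✗
g: successors {c, f}; ¬(q → p) there: c:F, f:F. ✗
Satisfying worlds: {b, d}.

2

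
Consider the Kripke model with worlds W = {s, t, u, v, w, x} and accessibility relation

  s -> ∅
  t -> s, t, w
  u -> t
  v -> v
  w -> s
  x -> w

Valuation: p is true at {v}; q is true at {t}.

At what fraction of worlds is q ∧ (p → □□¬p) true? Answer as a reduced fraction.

1/6

s: q is F, p → □□¬p is T. ✗
t: q is T, p → □□¬p is T. ✓
u: q is F, p → □□¬p is T. ✗
v: q is F, p → □□¬p is F. ✗
w: q is F, p → □□¬p is T. ✗
x: q is F, p → □□¬p is T. ✗
That's 1 of 6 worlds, so 1/6.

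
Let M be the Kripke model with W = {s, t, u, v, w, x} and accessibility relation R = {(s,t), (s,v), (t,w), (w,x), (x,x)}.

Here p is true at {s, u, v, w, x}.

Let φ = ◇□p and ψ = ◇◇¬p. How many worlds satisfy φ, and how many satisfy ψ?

For ◇□p:
s: successors {t, v}; □p there: t:T, v:T. ✓
t: successors {w}; □p there: w:T. ✓
u: no successors, so ◇□p fails. ✗
v: no successors, so ◇□p fails. ✗
w: successors {x}; □p there: x:T. ✓
x: successors {x}; □p there: x:T. ✓
— 4 worlds.
For ◇◇¬p:
s: successors {t, v}; ◇¬p there: t:F, v:F. ✗
t: successors {w}; ◇¬p there: w:F. ✗
u: no successors, so ◇◇¬p fails. ✗
v: no successors, so ◇◇¬p fails. ✗
w: successors {x}; ◇¬p there: x:F. ✗
x: successors {x}; ◇¬p there: x:F. ✗
— 0 worlds.

4 and 0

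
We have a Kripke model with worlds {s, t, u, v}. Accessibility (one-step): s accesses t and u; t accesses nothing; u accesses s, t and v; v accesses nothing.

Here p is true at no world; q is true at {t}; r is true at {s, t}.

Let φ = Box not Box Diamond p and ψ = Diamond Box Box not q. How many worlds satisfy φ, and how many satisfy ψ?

For Box not Box Diamond p:
s: successors {t, u}; not Box Diamond p there: t:F, u:T. ✗
t: no successors, so Box not Box Diamond p holds vacuously. ✓
u: successors {s, t, v}; not Box Diamond p there: s:T, t:F, v:F. ✗
v: no successors, so Box not Box Diamond p holds vacuously. ✓
— 2 worlds.
For Diamond Box Box not q:
s: successors {t, u}; Box Box not q there: t:T, u:F. ✓
t: no successors, so Diamond Box Box not q fails. ✗
u: successors {s, t, v}; Box Box not q there: s:F, t:T, v:T. ✓
v: no successors, so Diamond Box Box not q fails. ✗
— 2 worlds.

2 and 2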